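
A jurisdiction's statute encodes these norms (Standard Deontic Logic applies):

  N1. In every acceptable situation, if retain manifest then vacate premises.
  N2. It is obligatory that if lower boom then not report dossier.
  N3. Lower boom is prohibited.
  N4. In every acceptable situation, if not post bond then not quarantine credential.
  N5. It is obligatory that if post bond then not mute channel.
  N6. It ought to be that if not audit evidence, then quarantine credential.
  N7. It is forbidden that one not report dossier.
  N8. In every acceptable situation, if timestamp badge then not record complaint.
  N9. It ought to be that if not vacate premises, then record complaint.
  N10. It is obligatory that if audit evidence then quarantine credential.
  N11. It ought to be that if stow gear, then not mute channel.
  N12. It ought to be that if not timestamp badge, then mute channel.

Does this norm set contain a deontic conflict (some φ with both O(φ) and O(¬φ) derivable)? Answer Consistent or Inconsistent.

Consistent

Premise 2 is O(lower_boom → ¬report_dossier), but O(lower_boom) is not derivable from the premises, so it does not yield O(¬report_dossier).
So O(¬report_dossier) is not derivable, and the apparent clash with O(report_dossier) does not arise.
A world satisfying every obligation exists (e.g. audit_evidence=false, lower_boom=false, mute_channel=false, post_bond=true, quarantine_credential=true, record_complaint=false, report_dossier=true, retain_manifest=false, stow_gear=false, timestamp_badge=true, vacate_premises=true); no atom is both obligatory and forbidden, so the set is consistent.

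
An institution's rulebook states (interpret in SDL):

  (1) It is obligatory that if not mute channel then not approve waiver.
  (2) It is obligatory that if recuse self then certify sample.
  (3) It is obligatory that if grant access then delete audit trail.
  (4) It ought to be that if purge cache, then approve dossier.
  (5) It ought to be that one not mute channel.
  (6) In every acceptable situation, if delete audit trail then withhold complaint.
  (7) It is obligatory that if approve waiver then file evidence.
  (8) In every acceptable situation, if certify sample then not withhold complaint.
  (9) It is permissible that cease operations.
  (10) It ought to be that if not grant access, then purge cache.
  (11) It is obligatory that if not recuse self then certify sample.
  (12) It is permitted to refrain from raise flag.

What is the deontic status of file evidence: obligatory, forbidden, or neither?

Premise 7 is O(approve_waiver → file_evidence), but O(approve_waiver) is not derivable from the premises, so it does not yield O(file_evidence).
No premise or chain of K-axiom applications forces O(file_evidence), and none forces O(¬file_evidence). So file_evidence is neither obligatory nor forbidden under these norms.

Neither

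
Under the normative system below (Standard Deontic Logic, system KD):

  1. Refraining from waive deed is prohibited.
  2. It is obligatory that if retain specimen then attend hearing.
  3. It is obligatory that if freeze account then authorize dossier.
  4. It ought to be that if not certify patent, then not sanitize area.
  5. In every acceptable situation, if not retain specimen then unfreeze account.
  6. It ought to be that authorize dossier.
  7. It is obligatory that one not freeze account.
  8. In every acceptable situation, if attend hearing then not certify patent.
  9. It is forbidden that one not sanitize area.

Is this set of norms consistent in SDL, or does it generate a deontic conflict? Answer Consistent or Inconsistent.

Premise 3 is O(freeze_account → authorize_dossier); even if O(authorize_dossier) held, inferring O(freeze_account) would be affirming the consequent — invalid.
So O(freeze_account) is not derivable, and the apparent clash with O(¬freeze_account) does not arise.
A world satisfying every obligation exists (e.g. attend_hearing=false, authorize_dossier=true, certify_patent=true, freeze_account=false, retain_specimen=false, sanitize_area=true, unfreeze_account=true, waive_deed=true); no atom is both obligatory and forbidden, so the set is consistent.

Consistent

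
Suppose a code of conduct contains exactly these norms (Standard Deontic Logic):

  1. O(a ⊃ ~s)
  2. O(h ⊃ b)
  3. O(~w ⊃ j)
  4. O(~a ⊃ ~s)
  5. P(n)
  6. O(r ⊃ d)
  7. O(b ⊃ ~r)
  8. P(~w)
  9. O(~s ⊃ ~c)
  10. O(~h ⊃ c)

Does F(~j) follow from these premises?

Premise 3 is O(~w ⊃ j), but O(~w) is not derivable from the premises (the permission P(~w) asserts only ~O(w), not O(~w)), so it does not yield O(j).
No other premise forces O(j). An ideal world satisfying every premise can still have ~j true, so F(~j) is not derivable.

No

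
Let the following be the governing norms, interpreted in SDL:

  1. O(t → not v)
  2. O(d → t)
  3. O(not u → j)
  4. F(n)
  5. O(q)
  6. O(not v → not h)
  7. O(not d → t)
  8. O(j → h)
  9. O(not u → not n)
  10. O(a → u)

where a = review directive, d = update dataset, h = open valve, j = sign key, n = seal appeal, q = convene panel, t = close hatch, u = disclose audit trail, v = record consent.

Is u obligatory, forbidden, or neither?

Premises 7 and 2 are O(not d → t) and O(d → t); every ideal world satisfies not d or d, so in either case t holds — hence O(t).
With premise 1, O(t → not v), the K-axiom yields O(not v).
Premise 6 is O(not v → not h); since O(not v), deontic closure gives O(not h).
Premise 8, O(j → h), contraposes to O(not h → not j); with O(not h) we get O(not j).
Premise 3 is O(not u → j); contrapositively O(not j → u). Since O(not j) holds, K gives O(u).
Premises 4, 5, 9, 10 do not contribute to this derivation.
Hence u is obligatory.

Obligatory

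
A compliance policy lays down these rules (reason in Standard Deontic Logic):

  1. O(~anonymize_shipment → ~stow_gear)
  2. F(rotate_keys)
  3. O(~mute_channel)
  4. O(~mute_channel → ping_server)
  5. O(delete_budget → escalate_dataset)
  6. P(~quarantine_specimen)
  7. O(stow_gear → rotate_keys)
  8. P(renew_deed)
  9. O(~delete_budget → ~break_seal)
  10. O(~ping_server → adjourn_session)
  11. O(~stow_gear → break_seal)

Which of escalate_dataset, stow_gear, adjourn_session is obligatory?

escalate_dataset

Premise 2, F(rotate_keys), is equivalent to O(~rotate_keys).
Premise 7, O(stow_gear → rotate_keys), contraposes to O(~rotate_keys → ~stow_gear); with O(~rotate_keys) we get O(~stow_gear).
Applying K to premise 11 (O(~stow_gear → break_seal)) and O(~stow_gear) yields O(break_seal).
The contrapositive of premise 9 (O(~delete_budget → ~break_seal)) is O(break_seal → delete_budget), and O(break_seal) is already established, so O(delete_budget).
From O(delete_budget) and premise 5, O(delete_budget → escalate_dataset), we obtain O(escalate_dataset).
So O(escalate_dataset) holds — escalate_dataset is obligatory. None of the other listed options is made obligatory by any chain of premises.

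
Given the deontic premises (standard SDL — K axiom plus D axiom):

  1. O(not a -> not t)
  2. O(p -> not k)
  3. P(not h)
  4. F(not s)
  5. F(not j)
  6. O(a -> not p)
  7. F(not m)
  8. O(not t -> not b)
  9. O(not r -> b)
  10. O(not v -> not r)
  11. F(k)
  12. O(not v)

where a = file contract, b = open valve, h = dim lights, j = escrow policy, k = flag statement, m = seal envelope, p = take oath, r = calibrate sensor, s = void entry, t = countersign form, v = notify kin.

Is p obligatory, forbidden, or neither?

Forbidden

Premise 12 gives O(not v).
Applying K to premise 10 (O(not v -> not r)) and O(not v) yields O(not r).
From O(not r) and premise 9, O(not r -> b), we obtain O(b).
The contrapositive of premise 8 (O(not t -> not b)) is O(b -> t), and O(b) is already established, so O(t).
Premise 1 is O(not a -> not t); contrapositively O(t -> a). Since O(t) holds, K gives O(a).
Premise 6 is O(a -> not p); since O(a), deontic closure gives O(not p).
Premises 2, 3, 4, 5, 7, 11 do not contribute to this derivation.
Thus O(not p), which is F(p): p is forbidden.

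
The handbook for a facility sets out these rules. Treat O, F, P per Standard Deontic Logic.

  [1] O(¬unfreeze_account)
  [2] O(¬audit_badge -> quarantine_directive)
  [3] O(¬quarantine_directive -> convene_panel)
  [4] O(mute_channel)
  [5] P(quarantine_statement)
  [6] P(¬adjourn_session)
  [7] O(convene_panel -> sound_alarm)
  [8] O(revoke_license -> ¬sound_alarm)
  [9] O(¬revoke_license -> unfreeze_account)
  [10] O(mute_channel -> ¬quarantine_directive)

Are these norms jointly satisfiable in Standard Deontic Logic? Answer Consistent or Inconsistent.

Inconsistent

Premise 1 gives O(¬unfreeze_account).
Premise 9 is O(¬revoke_license -> unfreeze_account); contrapositively O(¬unfreeze_account -> revoke_license). Since O(¬unfreeze_account) holds, K gives O(revoke_license).
With premise 8, O(revoke_license -> ¬sound_alarm), the K-axiom yields O(¬sound_alarm).
The contrapositive of premise 7 (O(convene_panel -> sound_alarm)) is O(¬sound_alarm -> ¬convene_panel), and O(¬sound_alarm) is already established, so O(¬convene_panel).
Premise 3, O(¬quarantine_directive -> convene_panel), contraposes to O(¬convene_panel -> quarantine_directive); with O(¬convene_panel) we get O(quarantine_directive).
Premise 10 is O(mute_channel -> ¬quarantine_directive); contrapositively O(quarantine_directive -> ¬mute_channel). Since O(quarantine_directive) holds, K gives O(¬mute_channel).
However, premise 4 gives O(mute_channel).
We now have both O(¬mute_channel) and O(mute_channel) — mute_channel is simultaneously obligatory and forbidden, violating the D-axiom.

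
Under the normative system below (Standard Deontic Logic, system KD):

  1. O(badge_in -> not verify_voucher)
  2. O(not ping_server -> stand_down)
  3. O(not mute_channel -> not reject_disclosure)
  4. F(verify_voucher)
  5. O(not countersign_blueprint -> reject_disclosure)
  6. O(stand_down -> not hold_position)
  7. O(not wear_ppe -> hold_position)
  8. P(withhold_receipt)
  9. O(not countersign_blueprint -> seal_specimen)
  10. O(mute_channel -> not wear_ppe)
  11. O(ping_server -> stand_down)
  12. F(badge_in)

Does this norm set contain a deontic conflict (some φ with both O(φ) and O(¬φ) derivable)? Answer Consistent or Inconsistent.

Premise 1 is O(badge_in -> not verify_voucher); even if O(not verify_voucher) held, inferring O(badge_in) would be affirming the consequent — invalid.
So O(badge_in) is not derivable, and the apparent clash with O(not badge_in) does not arise.
A world satisfying every obligation exists (e.g. badge_in=false, countersign_blueprint=true, hold_position=false, mute_channel=false, ping_server=false, reject_disclosure=false, seal_specimen=false, stand_down=true, verify_voucher=false, wear_ppe=true, withhold_receipt=false); no atom is both obligatory and forbidden, so the set is consistent.

Consistent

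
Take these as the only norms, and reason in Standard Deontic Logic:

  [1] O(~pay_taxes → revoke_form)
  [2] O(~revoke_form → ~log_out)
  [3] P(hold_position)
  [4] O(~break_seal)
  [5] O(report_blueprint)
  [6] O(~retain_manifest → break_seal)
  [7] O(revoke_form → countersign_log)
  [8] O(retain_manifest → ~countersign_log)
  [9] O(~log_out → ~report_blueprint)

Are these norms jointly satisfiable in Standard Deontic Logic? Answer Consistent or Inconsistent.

From premise 5 we have O(report_blueprint).
The contrapositive of premise 9 (O(~log_out → ~report_blueprint)) is O(report_blueprint → log_out), and O(report_blueprint) is already established, so O(log_out).
Premise 2, O(~revoke_form → ~log_out), contraposes to O(log_out → revoke_form); with O(log_out) we get O(revoke_form).
Applying K to premise 7 (O(revoke_form → countersign_log)) and O(revoke_form) yields O(countersign_log).
Premise 8 is O(retain_manifest → ~countersign_log); contrapositively O(countersign_log → ~retain_manifest). Since O(countersign_log) holds, K gives O(~retain_manifest).
Premise 6 is O(~retain_manifest → break_seal); since O(~retain_manifest), deontic closure gives O(break_seal).
Yet premise 4 states O(~break_seal).
We now have both O(break_seal) and O(~break_seal) — break_seal is simultaneously obligatory and forbidden, violating the D-axiom.

Inconsistent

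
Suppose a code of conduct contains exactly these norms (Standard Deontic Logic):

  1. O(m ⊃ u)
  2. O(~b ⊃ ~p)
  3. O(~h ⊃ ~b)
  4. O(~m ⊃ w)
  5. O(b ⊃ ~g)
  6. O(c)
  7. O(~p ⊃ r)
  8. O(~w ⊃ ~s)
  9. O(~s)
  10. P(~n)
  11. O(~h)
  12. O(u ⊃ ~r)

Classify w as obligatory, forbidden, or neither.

Premise 11 states O(~h) outright.
With premise 3, O(~h ⊃ ~b), the K-axiom yields O(~b).
Premise 2 is O(~b ⊃ ~p); since O(~b), deontic closure gives O(~p).
Premise 7 is O(~p ⊃ r); since O(~p), deontic closure gives O(r).
Premise 12, O(u ⊃ ~r), contraposes to O(r ⊃ ~u); with O(r) we get O(~u).
The contrapositive of premise 1 (O(m ⊃ u)) is O(~u ⊃ ~m), and O(~u) is already established, so O(~m).
With premise 4, O(~m ⊃ w), the K-axiom yields O(w).
Premises 5, 6, 8, 9, 10 do not contribute to this derivation.
Hence w is obligatory.

Obligatory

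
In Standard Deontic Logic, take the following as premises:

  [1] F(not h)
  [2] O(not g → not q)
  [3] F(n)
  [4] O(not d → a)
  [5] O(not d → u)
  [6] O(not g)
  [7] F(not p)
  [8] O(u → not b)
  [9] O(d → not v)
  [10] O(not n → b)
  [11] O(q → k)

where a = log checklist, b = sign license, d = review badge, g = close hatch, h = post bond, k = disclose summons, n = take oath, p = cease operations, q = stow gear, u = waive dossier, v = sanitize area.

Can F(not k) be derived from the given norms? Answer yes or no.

Premise 11 is O(q → k), but O(q) is not derivable from the premises, so it does not yield O(k).
No other premise forces O(k). An ideal world satisfying every premise can still have not k true, so F(not k) is not derivable.

No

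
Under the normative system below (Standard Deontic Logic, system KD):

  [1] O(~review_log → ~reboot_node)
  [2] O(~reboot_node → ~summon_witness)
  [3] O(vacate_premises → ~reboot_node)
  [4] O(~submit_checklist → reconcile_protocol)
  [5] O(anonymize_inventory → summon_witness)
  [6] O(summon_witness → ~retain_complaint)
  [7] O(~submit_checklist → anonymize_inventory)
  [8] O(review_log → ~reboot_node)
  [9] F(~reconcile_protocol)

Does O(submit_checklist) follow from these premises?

Yes

Premises 1 and 8 are O(~review_log → ~reboot_node) and O(review_log → ~reboot_node); every ideal world satisfies ~review_log or review_log, so in either case ~reboot_node holds — hence O(~reboot_node).
With premise 2, O(~reboot_node → ~summon_witness), the K-axiom yields O(~summon_witness).
Premise 5 is O(anonymize_inventory → summon_witness); contrapositively O(~summon_witness → ~anonymize_inventory). Since O(~summon_witness) holds, K gives O(~anonymize_inventory).
Premise 7, O(~submit_checklist → anonymize_inventory), contraposes to O(~anonymize_inventory → submit_checklist); with O(~anonymize_inventory) we get O(submit_checklist).
Premises 3, 4, 6, 9 do not contribute to this derivation.
So O(submit_checklist) follows.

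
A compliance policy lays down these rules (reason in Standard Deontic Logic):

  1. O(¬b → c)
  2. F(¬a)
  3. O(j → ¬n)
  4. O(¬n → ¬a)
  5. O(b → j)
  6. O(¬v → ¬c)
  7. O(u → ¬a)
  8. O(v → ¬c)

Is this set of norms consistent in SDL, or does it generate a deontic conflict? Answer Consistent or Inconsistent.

Inconsistent

Premises 6 and 8 are O(¬v → ¬c) and O(v → ¬c); every ideal world satisfies ¬v or v, so in either case ¬c holds — hence O(¬c).
Premise 1, O(¬b → c), contraposes to O(¬c → b); with O(¬c) we get O(b).
Applying K to premise 5 (O(b → j)) and O(b) yields O(j).
With premise 3, O(j → ¬n), the K-axiom yields O(¬n).
From O(¬n) and premise 4, O(¬n → ¬a), we obtain O(¬a).
But premise 2, F(¬a), means O(a).
We now have both O(¬a) and O(a) — a is simultaneously obligatory and forbidden, violating the D-axiom.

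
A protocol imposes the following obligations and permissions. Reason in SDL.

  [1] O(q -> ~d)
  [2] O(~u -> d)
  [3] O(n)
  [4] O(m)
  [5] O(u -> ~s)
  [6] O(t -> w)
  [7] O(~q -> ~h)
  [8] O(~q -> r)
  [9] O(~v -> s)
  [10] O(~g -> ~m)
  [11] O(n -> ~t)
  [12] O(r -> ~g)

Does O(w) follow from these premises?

Premise 6 is O(t -> w), but O(t) is not derivable from the premises, so it does not yield O(w).
No other premise forces O(w). An ideal world satisfying every premise can still have w false, so O(w) is not derivable.

No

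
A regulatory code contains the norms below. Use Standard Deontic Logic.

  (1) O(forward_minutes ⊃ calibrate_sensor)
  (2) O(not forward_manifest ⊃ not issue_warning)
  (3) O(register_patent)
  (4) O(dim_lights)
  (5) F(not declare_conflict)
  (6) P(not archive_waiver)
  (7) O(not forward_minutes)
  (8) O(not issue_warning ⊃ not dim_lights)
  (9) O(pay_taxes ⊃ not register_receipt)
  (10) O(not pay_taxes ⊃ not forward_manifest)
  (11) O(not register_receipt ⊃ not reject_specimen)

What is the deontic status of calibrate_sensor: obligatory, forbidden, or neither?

Neither

Premise 1 is O(forward_minutes ⊃ calibrate_sensor), but O(forward_minutes) is not derivable from the premises, so it does not yield O(calibrate_sensor).
No premise or chain of K-axiom applications forces O(calibrate_sensor), and none forces O(not calibrate_sensor). So calibrate_sensor is neither obligatory nor forbidden under these norms.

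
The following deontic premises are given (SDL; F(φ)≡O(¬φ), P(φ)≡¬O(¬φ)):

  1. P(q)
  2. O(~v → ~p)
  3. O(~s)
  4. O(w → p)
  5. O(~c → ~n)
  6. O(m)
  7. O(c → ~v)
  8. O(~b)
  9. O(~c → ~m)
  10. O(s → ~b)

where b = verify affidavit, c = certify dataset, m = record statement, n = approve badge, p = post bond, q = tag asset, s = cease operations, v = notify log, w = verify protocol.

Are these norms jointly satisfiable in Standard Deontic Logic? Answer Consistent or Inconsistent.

Consistent

Premise 10 is O(s → ~b); even if O(~b) held, inferring O(s) would be affirming the consequent — invalid.
So O(s) is not derivable, and the apparent clash with O(~s) does not arise.
A world satisfying every obligation exists (e.g. b=false, c=true, m=true, n=false, p=false, q=false, s=false, v=false, w=false); no atom is both obligatory and forbidden, so the set is consistent.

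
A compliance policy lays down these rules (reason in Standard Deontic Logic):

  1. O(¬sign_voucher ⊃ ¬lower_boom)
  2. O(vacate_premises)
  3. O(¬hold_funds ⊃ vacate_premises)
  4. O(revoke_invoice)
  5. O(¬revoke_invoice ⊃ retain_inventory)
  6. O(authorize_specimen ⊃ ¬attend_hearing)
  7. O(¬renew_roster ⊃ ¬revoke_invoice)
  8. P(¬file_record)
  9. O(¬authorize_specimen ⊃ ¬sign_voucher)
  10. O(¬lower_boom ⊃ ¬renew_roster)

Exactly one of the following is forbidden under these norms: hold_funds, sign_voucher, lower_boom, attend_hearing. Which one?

Premise 4 gives O(revoke_invoice).
Premise 7 is O(¬renew_roster ⊃ ¬revoke_invoice); contrapositively O(revoke_invoice ⊃ renew_roster). Since O(revoke_invoice) holds, K gives O(renew_roster).
The contrapositive of premise 10 (O(¬lower_boom ⊃ ¬renew_roster)) is O(renew_roster ⊃ lower_boom), and O(renew_roster) is already established, so O(lower_boom).
The contrapositive of premise 1 (O(¬sign_voucher ⊃ ¬lower_boom)) is O(lower_boom ⊃ sign_voucher), and O(lower_boom) is already established, so O(sign_voucher).
Premise 9 is O(¬authorize_specimen ⊃ ¬sign_voucher); contrapositively O(sign_voucher ⊃ authorize_specimen). Since O(sign_voucher) holds, K gives O(authorize_specimen).
Applying K to premise 6 (O(authorize_specimen ⊃ ¬attend_hearing)) and O(authorize_specimen) yields O(¬attend_hearing).
So O(¬attend_hearing) holds, i.e. attend_hearing is forbidden. None of the other listed options is forbidden under the premises.

attend_hearing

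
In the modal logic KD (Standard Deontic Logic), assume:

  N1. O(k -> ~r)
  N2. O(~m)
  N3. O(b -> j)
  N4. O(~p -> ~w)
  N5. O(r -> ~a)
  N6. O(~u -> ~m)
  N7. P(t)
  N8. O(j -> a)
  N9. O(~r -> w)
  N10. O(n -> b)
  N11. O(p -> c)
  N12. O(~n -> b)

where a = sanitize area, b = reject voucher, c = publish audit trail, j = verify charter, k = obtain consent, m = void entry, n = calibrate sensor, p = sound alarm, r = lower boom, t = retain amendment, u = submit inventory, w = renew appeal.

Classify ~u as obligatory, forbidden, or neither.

Neither

Premise 6 is O(~u -> ~m); even if O(~m) held, inferring O(~u) would be affirming the consequent — invalid.
No premise or chain of K-axiom applications forces O(~u), and none forces O(u). So ~u is neither obligatory nor forbidden under these norms.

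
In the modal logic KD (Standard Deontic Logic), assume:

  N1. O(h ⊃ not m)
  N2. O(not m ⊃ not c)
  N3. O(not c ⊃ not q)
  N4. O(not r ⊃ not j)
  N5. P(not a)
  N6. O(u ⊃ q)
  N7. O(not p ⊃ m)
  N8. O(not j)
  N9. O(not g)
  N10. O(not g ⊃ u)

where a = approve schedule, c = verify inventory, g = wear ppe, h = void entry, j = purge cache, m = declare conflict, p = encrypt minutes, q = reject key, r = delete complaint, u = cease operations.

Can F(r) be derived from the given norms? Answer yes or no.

No

Premise 4 is O(not r ⊃ not j); even if O(not j) held, inferring O(not r) would be affirming the consequent — invalid.
No other premise forces O(not r). An ideal world satisfying every premise can still have r true, so F(r) is not derivable.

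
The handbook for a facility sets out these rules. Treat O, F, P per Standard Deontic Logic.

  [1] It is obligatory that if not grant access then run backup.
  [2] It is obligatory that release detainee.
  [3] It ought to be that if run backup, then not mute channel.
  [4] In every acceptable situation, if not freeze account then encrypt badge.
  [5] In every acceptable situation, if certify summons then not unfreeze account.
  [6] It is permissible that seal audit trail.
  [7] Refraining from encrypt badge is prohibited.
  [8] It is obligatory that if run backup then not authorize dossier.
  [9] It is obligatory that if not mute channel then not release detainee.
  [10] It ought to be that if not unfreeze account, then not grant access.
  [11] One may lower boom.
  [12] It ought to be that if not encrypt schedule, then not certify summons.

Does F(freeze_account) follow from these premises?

No

Premise 4 is O(¬freeze_account → encrypt_badge); even if O(encrypt_badge) held, inferring O(¬freeze_account) would be affirming the consequent — invalid.
No other premise forces O(¬freeze_account). An ideal world satisfying every premise can still have freeze_account true, so F(freeze_account) is not derivable.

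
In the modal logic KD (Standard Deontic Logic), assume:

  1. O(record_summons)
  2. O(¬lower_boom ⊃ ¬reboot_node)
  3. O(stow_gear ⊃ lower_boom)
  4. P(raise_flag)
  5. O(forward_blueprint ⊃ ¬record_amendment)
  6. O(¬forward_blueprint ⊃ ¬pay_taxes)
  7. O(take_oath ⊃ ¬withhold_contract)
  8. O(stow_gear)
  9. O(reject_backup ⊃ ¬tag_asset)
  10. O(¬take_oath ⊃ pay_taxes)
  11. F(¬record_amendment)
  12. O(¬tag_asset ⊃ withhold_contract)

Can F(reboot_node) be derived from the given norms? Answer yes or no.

Premise 2 is O(¬lower_boom ⊃ ¬reboot_node), but O(¬lower_boom) is not derivable from the premises, so it does not yield O(¬reboot_node).
No other premise forces O(¬reboot_node). An ideal world satisfying every premise can still have reboot_node true, so F(reboot_node) is not derivable.

No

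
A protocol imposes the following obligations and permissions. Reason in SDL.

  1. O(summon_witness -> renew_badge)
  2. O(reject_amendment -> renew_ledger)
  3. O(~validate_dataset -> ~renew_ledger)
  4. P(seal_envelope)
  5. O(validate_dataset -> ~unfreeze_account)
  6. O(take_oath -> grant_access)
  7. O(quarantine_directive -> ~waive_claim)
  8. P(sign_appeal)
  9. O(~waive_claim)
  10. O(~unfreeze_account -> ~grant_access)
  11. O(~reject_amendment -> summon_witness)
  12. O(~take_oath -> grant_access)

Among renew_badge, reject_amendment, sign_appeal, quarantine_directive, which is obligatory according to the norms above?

renew_badge

By case analysis on ~take_oath: premise 12 gives O(~take_oath -> grant_access) and premise 6 gives O(take_oath -> grant_access), so O(grant_access) either way.
The contrapositive of premise 10 (O(~unfreeze_account -> ~grant_access)) is O(grant_access -> unfreeze_account), and O(grant_access) is already established, so O(unfreeze_account).
Premise 5, O(validate_dataset -> ~unfreeze_account), contraposes to O(unfreeze_account -> ~validate_dataset); with O(unfreeze_account) we get O(~validate_dataset).
With premise 3, O(~validate_dataset -> ~renew_ledger), the K-axiom yields O(~renew_ledger).
The contrapositive of premise 2 (O(reject_amendment -> renew_ledger)) is O(~renew_ledger -> ~reject_amendment), and O(~renew_ledger) is already established, so O(~reject_amendment).
From O(~reject_amendment) and premise 11, O(~reject_amendment -> summon_witness), we obtain O(summon_witness).
From O(summon_witness) and premise 1, O(summon_witness -> renew_badge), we obtain O(renew_badge).
So O(renew_badge) holds — renew_badge is obligatory. None of the other listed options is made obligatory by any chain of premises.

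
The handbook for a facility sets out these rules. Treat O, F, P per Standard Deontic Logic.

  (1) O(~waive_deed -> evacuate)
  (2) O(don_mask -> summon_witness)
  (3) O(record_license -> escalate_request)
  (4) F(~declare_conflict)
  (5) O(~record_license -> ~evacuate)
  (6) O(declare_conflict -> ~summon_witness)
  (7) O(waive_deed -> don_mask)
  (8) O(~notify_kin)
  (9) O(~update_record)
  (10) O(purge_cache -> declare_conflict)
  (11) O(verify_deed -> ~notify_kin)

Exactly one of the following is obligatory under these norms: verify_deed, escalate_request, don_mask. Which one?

escalate_request

Premise 4 is F(~declare_conflict), i.e. O(declare_conflict).
Applying K to premise 6 (O(declare_conflict -> ~summon_witness)) and O(declare_conflict) yields O(~summon_witness).
Premise 2, O(don_mask -> summon_witness), contraposes to O(~summon_witness -> ~don_mask); with O(~summon_witness) we get O(~don_mask).
The contrapositive of premise 7 (O(waive_deed -> don_mask)) is O(~don_mask -> ~waive_deed), and O(~don_mask) is already established, so O(~waive_deed).
Applying K to premise 1 (O(~waive_deed -> evacuate)) and O(~waive_deed) yields O(evacuate).
The contrapositive of premise 5 (O(~record_license -> ~evacuate)) is O(evacuate -> record_license), and O(evacuate) is already established, so O(record_license).
Applying K to premise 3 (O(record_license -> escalate_request)) and O(record_license) yields O(escalate_request).
So O(escalate_request) holds — escalate_request is obligatory. None of the other listed options is made obligatory by any chain of premises.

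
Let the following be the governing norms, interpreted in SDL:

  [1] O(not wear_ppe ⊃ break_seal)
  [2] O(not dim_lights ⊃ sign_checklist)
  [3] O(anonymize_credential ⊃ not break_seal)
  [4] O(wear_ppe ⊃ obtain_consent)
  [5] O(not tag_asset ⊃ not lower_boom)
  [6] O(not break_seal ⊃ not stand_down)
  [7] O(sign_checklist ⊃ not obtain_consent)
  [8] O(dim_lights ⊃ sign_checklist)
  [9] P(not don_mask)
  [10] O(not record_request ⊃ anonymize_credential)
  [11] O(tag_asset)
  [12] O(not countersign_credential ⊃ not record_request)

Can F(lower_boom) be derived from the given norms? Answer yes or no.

Premise 5 is O(not tag_asset ⊃ not lower_boom), but O(not tag_asset) is not derivable from the premises, so it does not yield O(not lower_boom).
No other premise forces O(not lower_boom). An ideal world satisfying every premise can still have lower_boom true, so F(lower_boom) is not derivable.

No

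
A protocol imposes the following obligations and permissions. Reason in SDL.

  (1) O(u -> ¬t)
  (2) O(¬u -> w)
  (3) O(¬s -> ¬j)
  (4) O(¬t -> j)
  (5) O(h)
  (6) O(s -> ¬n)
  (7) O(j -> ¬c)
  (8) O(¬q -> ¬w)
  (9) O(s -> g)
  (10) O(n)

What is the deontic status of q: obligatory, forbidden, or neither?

Obligatory

Premise 10 gives O(n).
Premise 6, O(s -> ¬n), contraposes to O(n -> ¬s); with O(n) we get O(¬s).
With premise 3, O(¬s -> ¬j), the K-axiom yields O(¬j).
Premise 4 is O(¬t -> j); contrapositively O(¬j -> t). Since O(¬j) holds, K gives O(t).
Premise 1 is O(u -> ¬t); contrapositively O(t -> ¬u). Since O(t) holds, K gives O(¬u).
With premise 2, O(¬u -> w), the K-axiom yields O(w).
The contrapositive of premise 8 (O(¬q -> ¬w)) is O(w -> q), and O(w) is already established, so O(q).
Premises 5, 7, 9 do not contribute to this derivation.
Hence q is obligatory.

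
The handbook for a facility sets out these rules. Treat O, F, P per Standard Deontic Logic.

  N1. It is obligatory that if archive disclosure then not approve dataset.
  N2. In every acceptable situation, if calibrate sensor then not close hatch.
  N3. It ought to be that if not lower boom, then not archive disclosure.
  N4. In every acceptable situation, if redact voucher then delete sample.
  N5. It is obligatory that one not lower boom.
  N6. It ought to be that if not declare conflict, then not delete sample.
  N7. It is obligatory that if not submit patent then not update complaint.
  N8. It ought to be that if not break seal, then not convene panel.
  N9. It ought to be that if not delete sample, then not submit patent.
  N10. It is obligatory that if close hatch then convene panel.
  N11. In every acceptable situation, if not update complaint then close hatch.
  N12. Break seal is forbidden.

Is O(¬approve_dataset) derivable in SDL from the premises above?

No

Premise 1 is O(archive_disclosure → ¬approve_dataset), but O(archive_disclosure) is not derivable from the premises, so it does not yield O(¬approve_dataset).
No other premise forces O(¬approve_dataset). An ideal world satisfying every premise can still have ¬approve_dataset false, so O(¬approve_dataset) is not derivable.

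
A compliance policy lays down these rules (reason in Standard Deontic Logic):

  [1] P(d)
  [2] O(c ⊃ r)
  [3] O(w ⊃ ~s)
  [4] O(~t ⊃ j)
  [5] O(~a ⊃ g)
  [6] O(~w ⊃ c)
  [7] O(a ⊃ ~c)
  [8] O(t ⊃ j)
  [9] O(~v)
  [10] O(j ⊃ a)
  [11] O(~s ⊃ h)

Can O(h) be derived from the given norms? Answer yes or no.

Premises 4 and 8 cover both cases: O(~t ⊃ j) and O(t ⊃ j). Since ~t ∨ t is a tautology, O(j) follows.
From O(j) and premise 10, O(j ⊃ a), we obtain O(a).
With premise 7, O(a ⊃ ~c), the K-axiom yields O(~c).
Premise 6, O(~w ⊃ c), contraposes to O(~c ⊃ w); with O(~c) we get O(w).
From O(w) and premise 3, O(w ⊃ ~s), we obtain O(~s).
With premise 11, O(~s ⊃ h), the K-axiom yields O(h).
Premises 1, 2, 5, 9 do not contribute to this derivation.
So O(h) follows.

Yes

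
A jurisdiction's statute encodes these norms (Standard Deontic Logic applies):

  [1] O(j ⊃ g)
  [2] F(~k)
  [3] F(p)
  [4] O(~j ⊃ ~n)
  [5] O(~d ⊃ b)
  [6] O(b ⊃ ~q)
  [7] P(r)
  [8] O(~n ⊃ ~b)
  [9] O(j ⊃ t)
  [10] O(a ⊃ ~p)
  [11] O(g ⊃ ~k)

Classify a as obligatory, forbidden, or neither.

Neither

Premise 10 is O(a ⊃ ~p); even if O(~p) held, inferring O(a) would be affirming the consequent — invalid.
No premise or chain of K-axiom applications forces O(a), and none forces O(~a). So a is neither obligatory nor forbidden under these norms.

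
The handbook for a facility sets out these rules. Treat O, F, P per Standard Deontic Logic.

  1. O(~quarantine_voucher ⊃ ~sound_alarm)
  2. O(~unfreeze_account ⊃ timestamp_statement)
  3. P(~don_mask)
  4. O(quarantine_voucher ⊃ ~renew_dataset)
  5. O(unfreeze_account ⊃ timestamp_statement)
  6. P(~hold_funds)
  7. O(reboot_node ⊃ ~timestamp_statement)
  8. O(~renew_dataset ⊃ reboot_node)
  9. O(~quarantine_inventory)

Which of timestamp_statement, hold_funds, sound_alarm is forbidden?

By case analysis on unfreeze_account: premise 5 gives O(unfreeze_account ⊃ timestamp_statement) and premise 2 gives O(~unfreeze_account ⊃ timestamp_statement), so O(timestamp_statement) either way.
Premise 7 is O(reboot_node ⊃ ~timestamp_statement); contrapositively O(timestamp_statement ⊃ ~reboot_node). Since O(timestamp_statement) holds, K gives O(~reboot_node).
Premise 8, O(~renew_dataset ⊃ reboot_node), contraposes to O(~reboot_node ⊃ renew_dataset); with O(~reboot_node) we get O(renew_dataset).
The contrapositive of premise 4 (O(quarantine_voucher ⊃ ~renew_dataset)) is O(renew_dataset ⊃ ~quarantine_voucher), and O(renew_dataset) is already established, so O(~quarantine_voucher).
Applying K to premise 1 (O(~quarantine_voucher ⊃ ~sound_alarm)) and O(~quarantine_voucher) yields O(~sound_alarm).
So O(~sound_alarm) holds, i.e. sound_alarm is forbidden. None of the other listed options is forbidden under the premises.

sound_alarm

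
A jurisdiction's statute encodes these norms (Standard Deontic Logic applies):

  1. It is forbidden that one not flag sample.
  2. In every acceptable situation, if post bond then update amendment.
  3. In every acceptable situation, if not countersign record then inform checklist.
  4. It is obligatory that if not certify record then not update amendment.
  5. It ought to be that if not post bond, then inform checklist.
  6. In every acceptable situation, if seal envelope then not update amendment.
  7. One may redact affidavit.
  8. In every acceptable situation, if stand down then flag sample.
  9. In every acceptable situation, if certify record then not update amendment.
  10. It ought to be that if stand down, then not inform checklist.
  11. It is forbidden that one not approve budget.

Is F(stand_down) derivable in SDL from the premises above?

Premises 9 and 4 cover both cases: O(certify_record → ¬update_amendment) and O(¬certify_record → ¬update_amendment). Since certify_record ∨ ¬certify_record is a tautology, O(¬update_amendment) follows.
Premise 2, O(post_bond → update_amendment), contraposes to O(¬update_amendment → ¬post_bond); with O(¬update_amendment) we get O(¬post_bond).
Premise 5 is O(¬post_bond → inform_checklist); since O(¬post_bond), deontic closure gives O(inform_checklist).
Premise 10, O(stand_down → ¬inform_checklist), contraposes to O(inform_checklist → ¬stand_down); with O(inform_checklist) we get O(¬stand_down).
Premises 1, 3, 6, 7, 8, 11 do not contribute to this derivation.
So O(¬stand_down) holds, i.e. F(stand_down). The claim follows.

Yes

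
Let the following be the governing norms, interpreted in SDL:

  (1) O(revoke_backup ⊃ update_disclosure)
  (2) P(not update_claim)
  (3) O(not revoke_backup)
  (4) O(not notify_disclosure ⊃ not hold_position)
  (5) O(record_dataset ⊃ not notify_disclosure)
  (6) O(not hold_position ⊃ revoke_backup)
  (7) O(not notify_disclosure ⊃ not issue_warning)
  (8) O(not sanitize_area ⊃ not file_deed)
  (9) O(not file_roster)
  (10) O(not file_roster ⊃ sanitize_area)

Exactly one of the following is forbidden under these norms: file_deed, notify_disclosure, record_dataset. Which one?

Premise 3 gives O(not revoke_backup).
Premise 6, O(not hold_position ⊃ revoke_backup), contraposes to O(not revoke_backup ⊃ hold_position); with O(not revoke_backup) we get O(hold_position).
Premise 4 is O(not notify_disclosure ⊃ not hold_position); contrapositively O(hold_position ⊃ notify_disclosure). Since O(hold_position) holds, K gives O(notify_disclosure).
Premise 5, O(record_dataset ⊃ not notify_disclosure), contraposes to O(notify_disclosure ⊃ not record_dataset); with O(notify_disclosure) we get O(not record_dataset).
So O(not record_dataset) holds, i.e. record_dataset is forbidden. None of the other listed options is forbidden under the premises.

record_dataset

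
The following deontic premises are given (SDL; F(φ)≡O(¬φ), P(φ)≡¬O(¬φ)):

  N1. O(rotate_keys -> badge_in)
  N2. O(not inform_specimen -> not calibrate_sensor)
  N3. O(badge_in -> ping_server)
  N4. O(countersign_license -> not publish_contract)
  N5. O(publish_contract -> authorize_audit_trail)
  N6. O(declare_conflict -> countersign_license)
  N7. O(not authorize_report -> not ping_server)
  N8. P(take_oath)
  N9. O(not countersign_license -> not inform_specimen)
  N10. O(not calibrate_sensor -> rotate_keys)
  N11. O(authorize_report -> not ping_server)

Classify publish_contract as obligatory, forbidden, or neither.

By case analysis on not authorize_report: premise 7 gives O(not authorize_report -> not ping_server) and premise 11 gives O(authorize_report -> not ping_server), so O(not ping_server) either way.
Premise 3 is O(badge_in -> ping_server); contrapositively O(not ping_server -> not badge_in). Since O(not ping_server) holds, K gives O(not badge_in).
The contrapositive of premise 1 (O(rotate_keys -> badge_in)) is O(not badge_in -> not rotate_keys), and O(not badge_in) is already established, so O(not rotate_keys).
Premise 10 is O(not calibrate_sensor -> rotate_keys); contrapositively O(not rotate_keys -> calibrate_sensor). Since O(not rotate_keys) holds, K gives O(calibrate_sensor).
The contrapositive of premise 2 (O(not inform_specimen -> not calibrate_sensor)) is O(calibrate_sensor -> inform_specimen), and O(calibrate_sensor) is already established, so O(inform_specimen).
Premise 9 is O(not countersign_license -> not inform_specimen); contrapositively O(inform_specimen -> countersign_license). Since O(inform_specimen) holds, K gives O(countersign_license).
Premise 4 is O(countersign_license -> not publish_contract); since O(countersign_license), deontic closure gives O(not publish_contract).
Premises 5, 6, 8 do not contribute to this derivation.
Thus O(not publish_contract), which is F(publish_contract): publish_contract is forbidden.

Forbidden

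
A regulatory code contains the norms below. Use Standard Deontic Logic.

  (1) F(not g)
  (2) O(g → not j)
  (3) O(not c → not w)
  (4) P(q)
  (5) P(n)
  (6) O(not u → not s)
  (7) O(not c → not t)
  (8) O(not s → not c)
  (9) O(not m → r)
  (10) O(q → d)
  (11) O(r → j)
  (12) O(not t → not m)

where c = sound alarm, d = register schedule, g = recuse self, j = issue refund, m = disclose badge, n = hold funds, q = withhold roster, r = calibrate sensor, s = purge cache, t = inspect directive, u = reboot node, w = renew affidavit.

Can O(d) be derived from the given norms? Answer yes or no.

No

Premise 10 is O(q → d), but O(q) is not derivable from the premises (the permission P(q) asserts only not O(not q), not O(q)), so it does not yield O(d).
No other premise forces O(d). An ideal world satisfying every premise can still have d false, so O(d) is not derivable.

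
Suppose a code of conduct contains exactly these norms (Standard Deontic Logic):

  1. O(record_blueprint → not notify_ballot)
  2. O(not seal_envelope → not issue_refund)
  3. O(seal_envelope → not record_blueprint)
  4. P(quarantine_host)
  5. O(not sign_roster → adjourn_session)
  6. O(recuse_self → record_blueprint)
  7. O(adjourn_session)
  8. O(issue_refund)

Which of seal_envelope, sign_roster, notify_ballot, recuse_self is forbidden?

Premise 8 states O(issue_refund) outright.
The contrapositive of premise 2 (O(not seal_envelope → not issue_refund)) is O(issue_refund → seal_envelope), and O(issue_refund) is already established, so O(seal_envelope).
From O(seal_envelope) and premise 3, O(seal_envelope → not record_blueprint), we obtain O(not record_blueprint).
The contrapositive of premise 6 (O(recuse_self → record_blueprint)) is O(not record_blueprint → not recuse_self), and O(not record_blueprint) is already established, so O(not recuse_self).
So O(not recuse_self) holds, i.e. recuse_self is forbidden. None of the other listed options is forbidden under the premises.

recuse_self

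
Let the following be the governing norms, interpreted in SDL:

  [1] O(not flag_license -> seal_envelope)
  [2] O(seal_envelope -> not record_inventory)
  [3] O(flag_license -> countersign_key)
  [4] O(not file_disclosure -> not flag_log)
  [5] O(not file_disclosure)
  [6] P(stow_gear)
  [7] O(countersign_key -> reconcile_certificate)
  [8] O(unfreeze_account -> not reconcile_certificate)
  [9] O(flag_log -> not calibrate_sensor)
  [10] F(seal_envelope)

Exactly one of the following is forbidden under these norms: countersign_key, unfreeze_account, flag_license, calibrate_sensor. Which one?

unfreeze_account

Premise 10, F(seal_envelope), is equivalent to O(not seal_envelope).
Premise 1, O(not flag_license -> seal_envelope), contraposes to O(not seal_envelope -> flag_license); with O(not seal_envelope) we get O(flag_license).
Premise 3 is O(flag_license -> countersign_key); since O(flag_license), deontic closure gives O(countersign_key).
From O(countersign_key) and premise 7, O(countersign_key -> reconcile_certificate), we obtain O(reconcile_certificate).
Premise 8, O(unfreeze_account -> not reconcile_certificate), contraposes to O(reconcile_certificate -> not unfreeze_account); with O(reconcile_certificate) we get O(not unfreeze_account).
So O(not unfreeze_account) holds, i.e. unfreeze_account is forbidden. None of the other listed options is forbidden under the premises.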